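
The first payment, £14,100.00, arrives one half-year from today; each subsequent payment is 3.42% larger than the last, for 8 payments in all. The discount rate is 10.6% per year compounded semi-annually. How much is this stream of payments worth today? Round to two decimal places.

£100,662.39

Periodic rate r = 0.106/2 per half-year; n is counted in half-years.
Growing ordinary annuity: PV = PMT₁ × [1 − ((1+g)/(1+r))^n] / (r − g) = 14,100 × [1 − ((1+0.0342)/(1+r))^8] / (r − 0.0342) = £100,662.39.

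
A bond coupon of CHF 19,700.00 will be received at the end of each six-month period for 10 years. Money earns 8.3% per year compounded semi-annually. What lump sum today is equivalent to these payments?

This is an ordinary annuity: 20 payments of CHF 19,700.00 at the end of each six-month period.
Periodic rate r = 0.083/2 per half-year; n is counted in half-years.
PV = PMT × [(1 − (1+r)^−n)/r] = 19,700 × [1 − (1+r)^−20] / r = CHF 264,208.23

CHF 264,208.23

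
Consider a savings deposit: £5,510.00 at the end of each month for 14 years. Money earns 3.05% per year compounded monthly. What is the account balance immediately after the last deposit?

This is an ordinary annuity: 168 deposits of £5,510.00 at the end of each month.
Periodic rate r = 0.0305/12 per month; n is counted in months.
FV = PMT × [((1+r)^n − 1)/r] = 5,510 × [(1+r)^168 − 1] / r = £1,152,921.66

£1,152,921.66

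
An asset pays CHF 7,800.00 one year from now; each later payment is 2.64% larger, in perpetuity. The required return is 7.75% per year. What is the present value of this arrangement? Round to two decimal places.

Periodic rate r = 0.0775 per year.
Growing perpetuity (Gordon): PV = PMT₁ / (r − g) = 7,800 / (r − 0.0264) = CHF 152,641.88.

CHF 152,641.88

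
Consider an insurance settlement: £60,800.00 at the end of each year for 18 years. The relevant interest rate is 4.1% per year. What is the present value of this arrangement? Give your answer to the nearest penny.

£763,466.93

This is an ordinary annuity: 18 payments of £60,800.00 at the end of each year.
Periodic rate r = 0.041 per year.
PV = PMT × [(1 − (1+r)^−n)/r] = 60,800 × [1 − (1+r)^−18] / r = £763,466.93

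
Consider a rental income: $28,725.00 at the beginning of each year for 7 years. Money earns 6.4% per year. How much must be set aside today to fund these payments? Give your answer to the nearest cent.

This is an annuity due: 7 payments of $28,725.00 at the beginning of each year.
Periodic rate r = 0.064 per year.
PV = PMT × [(1 − (1+r)^−n)/r] × (1+r) = 28,725 × [1 − (1+r)^−7] / r × (1+r) = $168,217.25

$168,217.25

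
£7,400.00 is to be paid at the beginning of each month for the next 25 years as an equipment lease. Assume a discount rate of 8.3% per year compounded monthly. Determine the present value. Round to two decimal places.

This is an annuity due: 300 payments of £7,400.00 at the beginning of each month.
Periodic rate r = 0.083/12 per month; n is counted in months.
PV = PMT × [(1 − (1+r)^−n)/r] × (1+r) = 7,400 × [1 − (1+r)^−300] / r × (1+r) = £941,050.52

£941,050.52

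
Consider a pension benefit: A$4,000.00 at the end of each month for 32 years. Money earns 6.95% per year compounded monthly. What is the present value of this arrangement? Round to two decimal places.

This is an ordinary annuity: 384 payments of A$4,000.00 at the end of each month.
Periodic rate r = 0.0695/12 per month; n is counted in months.
PV = PMT × [(1 − (1+r)^−n)/r] = 4,000 × [1 − (1+r)^−384] / r = A$615,455.46

A$615,455.46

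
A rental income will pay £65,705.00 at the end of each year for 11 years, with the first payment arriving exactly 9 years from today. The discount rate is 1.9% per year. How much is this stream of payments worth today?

Ordinary annuity of 11 payments, first payment at period 9.
Periodic rate r = 0.019 per year.
The ordinary-annuity PV formula values the stream one period before the first payment (period 8); discount that back 8 periods:
PV₀ = 65,705 × [1 − (1+r)^−11] / r × (1+r)^−8 = £556,315.95

£556,315.95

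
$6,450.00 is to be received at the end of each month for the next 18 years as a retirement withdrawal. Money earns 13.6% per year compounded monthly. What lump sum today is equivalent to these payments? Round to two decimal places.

$519,225.92

This is an ordinary annuity: 216 payments of $6,450.00 at the end of each month.
Periodic rate r = 0.136/12 per month; n is counted in months.
PV = PMT × [(1 − (1+r)^−n)/r] = 6,450 × [1 − (1+r)^−216] / r = $519,225.92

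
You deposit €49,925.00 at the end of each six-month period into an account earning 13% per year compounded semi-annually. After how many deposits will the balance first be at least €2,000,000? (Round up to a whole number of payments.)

Periodic rate r = 0.13/2 per half-year; n is counted in half-years.
Ordinary annuity FV: 2,000,000 = 49,925 × [((1+r)^n − 1)/r].
(1+r)^n = 1 + 2,000,000 × r / 49,925, so n = ln(1 + 2,000,000·r/49,925) / ln(1+r) = 20.36.
Round up to a whole number of payments: n = 21.

21 payments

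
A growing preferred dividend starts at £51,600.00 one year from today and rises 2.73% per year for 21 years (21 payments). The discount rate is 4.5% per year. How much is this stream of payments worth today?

£878,787.19

Periodic rate r = 0.045 per year.
Growing ordinary annuity: PV = PMT₁ × [1 − ((1+g)/(1+r))^n] / (r − g) = 51,600 × [1 − ((1+0.0273)/(1+r))^21] / (r − 0.0273) = £878,787.19.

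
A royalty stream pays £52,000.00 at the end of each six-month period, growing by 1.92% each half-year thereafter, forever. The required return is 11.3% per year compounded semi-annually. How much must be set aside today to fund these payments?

Periodic rate r = 0.113/2 per half-year.
Growing perpetuity (Gordon): PV = PMT₁ / (r − g) = 52,000 / (r − 0.0192) = £1,394,101.88.

£1,394,101.88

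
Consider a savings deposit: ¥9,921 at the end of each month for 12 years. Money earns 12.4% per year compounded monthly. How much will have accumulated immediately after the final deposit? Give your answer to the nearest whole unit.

¥3,259,094

This is an ordinary annuity: 144 deposits of ¥9,921 at the end of each month.
Periodic rate r = 0.124/12 per month; n is counted in months.
FV = PMT × [((1+r)^n − 1)/r] = 9,921 × [(1+r)^144 − 1] / r = ¥3,259,094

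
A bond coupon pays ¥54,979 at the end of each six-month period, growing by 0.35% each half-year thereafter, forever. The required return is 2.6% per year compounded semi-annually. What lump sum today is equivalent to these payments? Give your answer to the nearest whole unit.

Periodic rate r = 0.026/2 per half-year.
Growing perpetuity (Gordon): PV = PMT₁ / (r − g) = 54,979 / (r − 0.0035) = ¥5,787,263.

¥5,787,263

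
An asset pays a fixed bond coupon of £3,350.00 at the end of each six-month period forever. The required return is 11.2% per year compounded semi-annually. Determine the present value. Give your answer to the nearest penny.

Periodic rate r = 0.112/2 per half-year.
Level perpetuity: PV = PMT / r = 3,350 / (0.112/2) = £59,821.43.

£59,821.43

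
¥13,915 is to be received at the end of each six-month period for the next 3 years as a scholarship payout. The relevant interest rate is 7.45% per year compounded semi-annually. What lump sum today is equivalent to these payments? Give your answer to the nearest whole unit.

This is an ordinary annuity: 6 payments of ¥13,915 at the end of each six-month period.
Periodic rate r = 0.0745/2 per half-year; n is counted in half-years.
PV = PMT × [(1 − (1+r)^−n)/r] = 13,915 × [1 − (1+r)^−6] / r = ¥73,602

¥73,602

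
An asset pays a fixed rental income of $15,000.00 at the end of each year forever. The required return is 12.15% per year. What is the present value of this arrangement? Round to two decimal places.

Periodic rate r = 0.1215 per year.
Level perpetuity: PV = PMT / r = 15,000 / (0.1215) = $123,456.79.

$123,456.79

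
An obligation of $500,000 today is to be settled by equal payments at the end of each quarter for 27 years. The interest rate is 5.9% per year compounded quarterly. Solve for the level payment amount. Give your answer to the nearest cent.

Level ordinary annuity; solve PV = PMT × [(1 − (1+r)^−n)/r] for PMT.
Periodic rate r = 0.059/4 per quarter; n is counted in quarters.
With n = 108: PMT = 500,000 / ([(1 − (1+r)^−n)/r]) = $9,284.83

$9,284.83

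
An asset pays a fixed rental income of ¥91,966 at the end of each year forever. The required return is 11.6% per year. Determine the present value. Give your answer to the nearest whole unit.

Periodic rate r = 0.116 per year.
Level perpetuity: PV = PMT / r = 91,966 / (0.116) = ¥792,810.

¥792,810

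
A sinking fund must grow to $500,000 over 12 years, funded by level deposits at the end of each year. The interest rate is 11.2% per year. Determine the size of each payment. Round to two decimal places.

Level ordinary annuity; solve FV = PMT × [((1+r)^n − 1)/r] for PMT.
Periodic rate r = 0.112 per year.
With n = 12: PMT = 500,000 / ([((1+r)^n − 1)/r]) = $21,748.87

$21,748.87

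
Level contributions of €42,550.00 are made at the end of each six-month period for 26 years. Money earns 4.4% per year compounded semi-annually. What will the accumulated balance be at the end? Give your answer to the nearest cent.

€4,062,762.95

This is an ordinary annuity: 52 deposits of €42,550.00 at the end of each six-month period.
Periodic rate r = 0.044/2 per half-year; n is counted in half-years.
FV = PMT × [((1+r)^n − 1)/r] = 42,550 × [(1+r)^52 − 1] / r = €4,062,762.95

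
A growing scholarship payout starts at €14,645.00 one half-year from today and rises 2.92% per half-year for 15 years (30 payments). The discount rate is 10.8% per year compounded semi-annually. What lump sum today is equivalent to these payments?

€301,447.76

Periodic rate r = 0.108/2 per half-year; n is counted in half-years.
Growing ordinary annuity: PV = PMT₁ × [1 − ((1+g)/(1+r))^n] / (r − g) = 14,645 × [1 − ((1+0.0292)/(1+r))^30] / (r − 0.0292) = €301,447.76.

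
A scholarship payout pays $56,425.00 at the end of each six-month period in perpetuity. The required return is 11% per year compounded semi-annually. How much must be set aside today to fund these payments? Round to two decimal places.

$1,025,909.09

Periodic rate r = 0.11/2 per half-year.
Level perpetuity: PV = PMT / r = 56,425 / (0.11/2) = $1,025,909.09.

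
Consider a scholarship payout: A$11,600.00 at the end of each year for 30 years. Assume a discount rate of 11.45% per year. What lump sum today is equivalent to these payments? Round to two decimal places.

This is an ordinary annuity: 30 payments of A$11,600.00 at the end of each year.
Periodic rate r = 0.1145 per year.
PV = PMT × [(1 − (1+r)^−n)/r] = 11,600 × [1 − (1+r)^−30] / r = A$97,390.37

A$97,390.37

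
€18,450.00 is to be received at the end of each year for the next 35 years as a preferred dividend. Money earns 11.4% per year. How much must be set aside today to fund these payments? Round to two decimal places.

€158,142.89

This is an ordinary annuity: 35 payments of €18,450.00 at the end of each year.
Periodic rate r = 0.114 per year.
PV = PMT × [(1 − (1+r)^−n)/r] = 18,450 × [1 − (1+r)^−35] / r = €158,142.89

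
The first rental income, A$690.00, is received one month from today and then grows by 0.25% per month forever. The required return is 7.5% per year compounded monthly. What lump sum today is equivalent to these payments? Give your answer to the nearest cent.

Periodic rate r = 0.075/12 per month.
Growing perpetuity (Gordon): PV = PMT₁ / (r − g) = 690 / (r − 0.0025) = A$184,000.00.

A$184,000.00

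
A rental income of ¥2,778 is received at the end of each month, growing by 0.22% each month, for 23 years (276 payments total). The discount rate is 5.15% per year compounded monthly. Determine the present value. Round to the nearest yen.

Periodic rate r = 0.0515/12 per month; n is counted in months.
Growing ordinary annuity: PV = PMT₁ × [1 − ((1+g)/(1+r))^n] / (r − g) = 2,778 × [1 − ((1+0.0022)/(1+r))^276] / (r − 0.0022) = ¥581,107.

¥581,107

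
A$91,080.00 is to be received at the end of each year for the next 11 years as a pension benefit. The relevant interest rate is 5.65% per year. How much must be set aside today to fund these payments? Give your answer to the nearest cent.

This is an ordinary annuity: 11 payments of A$91,080.00 at the end of each year.
Periodic rate r = 0.0565 per year.
PV = PMT × [(1 − (1+r)^−n)/r] = 91,080 × [1 − (1+r)^−11] / r = A$731,371.77

A$731,371.77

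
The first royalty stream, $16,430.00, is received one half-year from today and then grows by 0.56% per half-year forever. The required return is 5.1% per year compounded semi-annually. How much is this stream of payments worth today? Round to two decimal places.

$825,628.14

Periodic rate r = 0.051/2 per half-year.
Growing perpetuity (Gordon): PV = PMT₁ / (r − g) = 16,430 / (r − 0.0056) = $825,628.14.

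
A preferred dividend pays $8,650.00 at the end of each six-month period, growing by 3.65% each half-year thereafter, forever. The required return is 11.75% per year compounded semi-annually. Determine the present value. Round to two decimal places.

$388,764.04

Periodic rate r = 0.1175/2 per half-year.
Growing perpetuity (Gordon): PV = PMT₁ / (r − g) = 8,650 / (r − 0.0365) = $388,764.04.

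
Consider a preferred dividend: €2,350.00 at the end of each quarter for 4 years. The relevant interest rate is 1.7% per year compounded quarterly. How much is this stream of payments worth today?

This is an ordinary annuity: 16 payments of €2,350.00 at the end of each quarter.
Periodic rate r = 0.017/4 per quarter; n is counted in quarters.
PV = PMT × [(1 − (1+r)^−n)/r] = 2,350 × [1 − (1+r)^−16] / r = €36,275.65

€36,275.65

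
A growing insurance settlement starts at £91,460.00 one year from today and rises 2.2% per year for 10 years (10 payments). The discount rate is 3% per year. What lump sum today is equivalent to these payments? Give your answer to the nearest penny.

£857,559.78

Periodic rate r = 0.03 per year.
Growing ordinary annuity: PV = PMT₁ × [1 − ((1+g)/(1+r))^n] / (r − g) = 91,460 × [1 − ((1+0.022)/(1+r))^10] / (r − 0.022) = £857,559.78.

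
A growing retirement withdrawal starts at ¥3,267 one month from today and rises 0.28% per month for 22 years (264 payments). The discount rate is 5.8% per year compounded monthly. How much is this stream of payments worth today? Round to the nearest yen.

¥665,487

Periodic rate r = 0.058/12 per month; n is counted in months.
Growing ordinary annuity: PV = PMT₁ × [1 − ((1+g)/(1+r))^n] / (r − g) = 3,267 × [1 − ((1+0.0028)/(1+r))^264] / (r − 0.0028) = ¥665,487.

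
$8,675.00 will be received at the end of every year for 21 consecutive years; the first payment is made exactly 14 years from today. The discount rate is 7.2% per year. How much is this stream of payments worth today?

$37,466.11

Ordinary annuity of 21 payments, first payment at period 14.
Periodic rate r = 0.072 per year.
The ordinary-annuity PV formula values the stream one period before the first payment (period 13); discount that back 13 periods:
PV₀ = 8,675 × [1 − (1+r)^−21] / r × (1+r)^−13 = $37,466.11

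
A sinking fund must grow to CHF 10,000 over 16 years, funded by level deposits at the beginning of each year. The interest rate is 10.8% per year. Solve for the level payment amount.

Level annuity due; solve FV = PMT × [((1+r)^n − 1)/r] × (1+r) for PMT.
Periodic rate r = 0.108 per year.
With n = 16: PMT = 10,000 / ([((1+r)^n − 1)/r] × (1+r)) = CHF 234.32

CHF 234.32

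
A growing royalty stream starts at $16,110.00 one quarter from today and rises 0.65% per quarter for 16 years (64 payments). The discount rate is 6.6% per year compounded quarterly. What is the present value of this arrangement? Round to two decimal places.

$755,332.77

Periodic rate r = 0.066/4 per quarter; n is counted in quarters.
Growing ordinary annuity: PV = PMT₁ × [1 − ((1+g)/(1+r))^n] / (r − g) = 16,110 × [1 − ((1+0.0065)/(1+r))^64] / (r − 0.0065) = $755,332.77.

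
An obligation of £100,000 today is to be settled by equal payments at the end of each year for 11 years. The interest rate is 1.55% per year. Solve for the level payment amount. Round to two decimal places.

£9,958.03

Level ordinary annuity; solve PV = PMT × [(1 − (1+r)^−n)/r] for PMT.
Periodic rate r = 0.0155 per year.
With n = 11: PMT = 100,000 / ([(1 − (1+r)^−n)/r]) = £9,958.03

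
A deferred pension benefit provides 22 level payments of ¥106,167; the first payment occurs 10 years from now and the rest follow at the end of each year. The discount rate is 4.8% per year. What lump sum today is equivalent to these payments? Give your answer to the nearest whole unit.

Ordinary annuity of 22 payments, first payment at period 10.
Periodic rate r = 0.048 per year.
The ordinary-annuity PV formula values the stream one period before the first payment (period 9); discount that back 9 periods:
PV₀ = 106,167 × [1 − (1+r)^−22] / r × (1+r)^−9 = ¥933,361

¥933,361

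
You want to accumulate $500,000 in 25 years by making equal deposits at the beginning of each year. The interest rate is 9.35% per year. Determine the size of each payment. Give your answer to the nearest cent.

Level annuity due; solve FV = PMT × [((1+r)^n − 1)/r] × (1+r) for PMT.
Periodic rate r = 0.0935 per year.
With n = 25: PMT = 500,000 / ([((1+r)^n − 1)/r] × (1+r)) = $5,124.59

$5,124.59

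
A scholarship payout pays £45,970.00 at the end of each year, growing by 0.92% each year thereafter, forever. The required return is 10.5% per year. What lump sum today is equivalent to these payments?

Periodic rate r = 0.105 per year.
Growing perpetuity (Gordon): PV = PMT₁ / (r − g) = 45,970 / (r − 0.0092) = £479,853.86.

£479,853.86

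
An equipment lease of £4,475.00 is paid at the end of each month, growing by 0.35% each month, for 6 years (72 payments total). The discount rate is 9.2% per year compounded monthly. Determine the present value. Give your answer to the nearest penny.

Periodic rate r = 0.092/12 per month; n is counted in months.
Growing ordinary annuity: PV = PMT₁ × [1 − ((1+g)/(1+r))^n] / (r − g) = 4,475 × [1 − ((1+0.0035)/(1+r))^72] / (r − 0.0035) = £277,035.17.

£277,035.17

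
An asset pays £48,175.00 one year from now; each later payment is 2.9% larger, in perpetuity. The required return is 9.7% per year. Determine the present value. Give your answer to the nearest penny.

Periodic rate r = 0.097 per year.
Growing perpetuity (Gordon): PV = PMT₁ / (r − g) = 48,175 / (r − 0.029) = £708,455.88.

£708,455.88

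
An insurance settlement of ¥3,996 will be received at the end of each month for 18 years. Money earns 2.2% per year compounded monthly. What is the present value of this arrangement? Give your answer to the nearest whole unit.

¥712,195

This is an ordinary annuity: 216 payments of ¥3,996 at the end of each month.
Periodic rate r = 0.022/12 per month; n is counted in months.
PV = PMT × [(1 − (1+r)^−n)/r] = 3,996 × [1 − (1+r)^−216] / r = ¥712,195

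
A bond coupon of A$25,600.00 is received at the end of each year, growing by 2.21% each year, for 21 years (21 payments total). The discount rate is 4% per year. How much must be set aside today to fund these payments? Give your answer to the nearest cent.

A$436,941.86

Periodic rate r = 0.04 per year.
Growing ordinary annuity: PV = PMT₁ × [1 − ((1+g)/(1+r))^n] / (r − g) = 25,600 × [1 − ((1+0.0221)/(1+r))^21] / (r − 0.0221) = A$436,941.86.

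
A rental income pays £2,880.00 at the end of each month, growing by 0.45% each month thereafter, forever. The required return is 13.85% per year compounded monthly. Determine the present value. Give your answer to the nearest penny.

Periodic rate r = 0.1385/12 per month.
Growing perpetuity (Gordon): PV = PMT₁ / (r − g) = 2,880 / (r − 0.0045) = £408,994.08.

£408,994.08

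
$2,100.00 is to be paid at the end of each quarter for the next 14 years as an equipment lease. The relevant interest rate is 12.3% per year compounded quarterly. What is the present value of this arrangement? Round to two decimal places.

This is an ordinary annuity: 56 payments of $2,100.00 at the end of each quarter.
Periodic rate r = 0.123/4 per quarter; n is counted in quarters.
PV = PMT × [(1 − (1+r)^−n)/r] = 2,100 × [1 − (1+r)^−56] / r = $55,767.42

$55,767.42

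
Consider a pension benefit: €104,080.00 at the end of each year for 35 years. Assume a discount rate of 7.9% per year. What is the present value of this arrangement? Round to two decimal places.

This is an ordinary annuity: 35 payments of €104,080.00 at the end of each year.
Periodic rate r = 0.079 per year.
PV = PMT × [(1 − (1+r)^−n)/r] = 104,080 × [1 − (1+r)^−35] / r = €1,225,425.60

€1,225,425.60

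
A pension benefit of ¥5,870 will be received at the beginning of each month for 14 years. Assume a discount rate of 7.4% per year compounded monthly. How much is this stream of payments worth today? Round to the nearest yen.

This is an annuity due: 168 payments of ¥5,870 at the beginning of each month.
Periodic rate r = 0.074/12 per month; n is counted in months.
PV = PMT × [(1 − (1+r)^−n)/r] × (1+r) = 5,870 × [1 − (1+r)^−168] / r × (1+r) = ¥616,797

¥616,797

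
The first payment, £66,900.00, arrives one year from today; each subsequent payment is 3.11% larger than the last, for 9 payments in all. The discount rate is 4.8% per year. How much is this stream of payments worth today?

Periodic rate r = 0.048 per year.
Growing ordinary annuity: PV = PMT₁ × [1 − ((1+g)/(1+r))^n] / (r − g) = 66,900 × [1 − ((1+0.0311)/(1+r))^9] / (r − 0.0311) = £538,825.21.

£538,825.21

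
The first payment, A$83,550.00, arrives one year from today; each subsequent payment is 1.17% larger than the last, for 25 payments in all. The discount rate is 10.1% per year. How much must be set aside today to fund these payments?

Periodic rate r = 0.101 per year.
Growing ordinary annuity: PV = PMT₁ × [1 − ((1+g)/(1+r))^n] / (r − g) = 83,550 × [1 − ((1+0.0117)/(1+r))^25] / (r − 0.0117) = A$822,707.23.

A$822,707.23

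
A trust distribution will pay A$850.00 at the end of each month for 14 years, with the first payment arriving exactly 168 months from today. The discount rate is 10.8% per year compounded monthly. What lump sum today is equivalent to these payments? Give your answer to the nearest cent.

A$16,457.01

Ordinary annuity of 168 payments, first payment at period 168.
Periodic rate r = 0.108/12 per month; n is counted in months.
The ordinary-annuity PV formula values the stream one period before the first payment (period 167); discount that back 167 periods:
PV₀ = 850 × [1 − (1+r)^−168] / r × (1+r)^−167 = A$16,457.01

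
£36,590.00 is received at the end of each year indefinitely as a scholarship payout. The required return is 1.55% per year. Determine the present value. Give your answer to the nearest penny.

£2,360,645.16

Periodic rate r = 0.0155 per year.
Level perpetuity: PV = PMT / r = 36,590 / (0.0155) = £2,360,645.16.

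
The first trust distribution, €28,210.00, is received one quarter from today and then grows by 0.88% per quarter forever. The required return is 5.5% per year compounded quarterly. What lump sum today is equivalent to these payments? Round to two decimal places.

Periodic rate r = 0.055/4 per quarter.
Growing perpetuity (Gordon): PV = PMT₁ / (r − g) = 28,210 / (r − 0.0088) = €5,698,989.90.

€5,698,989.90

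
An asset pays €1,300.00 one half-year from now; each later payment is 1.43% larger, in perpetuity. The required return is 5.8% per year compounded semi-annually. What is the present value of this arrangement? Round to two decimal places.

€88,435.37

Periodic rate r = 0.058/2 per half-year.
Growing perpetuity (Gordon): PV = PMT₁ / (r − g) = 1,300 / (r − 0.0143) = €88,435.37.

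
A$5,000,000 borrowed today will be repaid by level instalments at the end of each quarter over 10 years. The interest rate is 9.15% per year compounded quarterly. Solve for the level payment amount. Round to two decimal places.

Level ordinary annuity; solve PV = PMT × [(1 − (1+r)^−n)/r] for PMT.
Periodic rate r = 0.0915/4 per quarter; n is counted in quarters.
With n = 40: PMT = 5,000,000 / ([(1 − (1+r)^−n)/r]) = A$192,119.26

A$192,119.26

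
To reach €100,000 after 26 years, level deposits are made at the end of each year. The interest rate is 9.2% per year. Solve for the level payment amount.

Level ordinary annuity; solve FV = PMT × [((1+r)^n − 1)/r] for PMT.
Periodic rate r = 0.092 per year.
With n = 26: PMT = 100,000 / ([((1+r)^n − 1)/r]) = €1,038.61

€1,038.61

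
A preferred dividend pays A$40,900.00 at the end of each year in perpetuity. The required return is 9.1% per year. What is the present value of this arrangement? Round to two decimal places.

Periodic rate r = 0.091 per year.
Level perpetuity: PV = PMT / r = 40,900 / (0.091) = A$449,450.55.

A$449,450.55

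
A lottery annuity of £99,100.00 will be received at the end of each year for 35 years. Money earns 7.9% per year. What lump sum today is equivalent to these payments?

£1,166,791.67

This is an ordinary annuity: 35 payments of £99,100.00 at the end of each year.
Periodic rate r = 0.079 per year.
PV = PMT × [(1 − (1+r)^−n)/r] = 99,100 × [1 − (1+r)^−35] / r = £1,166,791.67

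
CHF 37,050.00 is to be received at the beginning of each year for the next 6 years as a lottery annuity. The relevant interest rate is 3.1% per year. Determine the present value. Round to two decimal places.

CHF 206,244.76

This is an annuity due: 6 payments of CHF 37,050.00 at the beginning of each year.
Periodic rate r = 0.031 per year.
PV = PMT × [(1 − (1+r)^−n)/r] × (1+r) = 37,050 × [1 − (1+r)^−6] / r × (1+r) = CHF 206,244.76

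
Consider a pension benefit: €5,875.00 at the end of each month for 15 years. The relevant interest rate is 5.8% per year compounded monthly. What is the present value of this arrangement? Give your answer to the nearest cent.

€705,206.05

This is an ordinary annuity: 180 payments of €5,875.00 at the end of each month.
Periodic rate r = 0.058/12 per month; n is counted in months.
PV = PMT × [(1 − (1+r)^−n)/r] = 5,875 × [1 − (1+r)^−180] / r = €705,206.05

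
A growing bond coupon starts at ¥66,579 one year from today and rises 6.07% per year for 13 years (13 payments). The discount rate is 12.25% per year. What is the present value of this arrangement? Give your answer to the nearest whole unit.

Periodic rate r = 0.1225 per year.
Growing ordinary annuity: PV = PMT₁ × [1 − ((1+g)/(1+r))^n] / (r − g) = 66,579 × [1 − ((1+0.0607)/(1+r))^13] / (r − 0.0607) = ¥561,354.

¥561,354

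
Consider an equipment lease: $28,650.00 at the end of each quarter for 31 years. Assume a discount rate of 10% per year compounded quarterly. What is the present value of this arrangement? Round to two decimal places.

This is an ordinary annuity: 124 payments of $28,650.00 at the end of each quarter.
Periodic rate r = 0.1/4 per quarter; n is counted in quarters.
PV = PMT × [(1 − (1+r)^−n)/r] = 28,650 × [1 − (1+r)^−124] / r = $1,092,367.84

$1,092,367.84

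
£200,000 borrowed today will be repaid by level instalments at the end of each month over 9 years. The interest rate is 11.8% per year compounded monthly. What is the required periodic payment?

Level ordinary annuity; solve PV = PMT × [(1 − (1+r)^−n)/r] for PMT.
Periodic rate r = 0.118/12 per month; n is counted in months.
With n = 108: PMT = 200,000 / ([(1 − (1+r)^−n)/r]) = £3,014.33

£3,014.33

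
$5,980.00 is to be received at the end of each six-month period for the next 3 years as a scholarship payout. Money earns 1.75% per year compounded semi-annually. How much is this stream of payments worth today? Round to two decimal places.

$34,806.32

This is an ordinary annuity: 6 payments of $5,980.00 at the end of each six-month period.
Periodic rate r = 0.0175/2 per half-year; n is counted in half-years.
PV = PMT × [(1 − (1+r)^−n)/r] = 5,980 × [1 − (1+r)^−6] / r = $34,806.32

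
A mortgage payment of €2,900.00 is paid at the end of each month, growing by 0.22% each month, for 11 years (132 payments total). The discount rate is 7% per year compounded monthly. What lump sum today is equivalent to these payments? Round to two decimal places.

Periodic rate r = 0.07/12 per month; n is counted in months.
Growing ordinary annuity: PV = PMT₁ × [1 − ((1+g)/(1+r))^n] / (r − g) = 2,900 × [1 − ((1+0.0022)/(1+r))^132] / (r − 0.0022) = €303,127.56.

€303,127.56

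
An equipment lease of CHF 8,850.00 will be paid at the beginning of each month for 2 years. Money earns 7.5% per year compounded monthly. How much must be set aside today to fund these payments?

This is an annuity due: 24 payments of CHF 8,850.00 at the beginning of each month.
Periodic rate r = 0.075/12 per month; n is counted in months.
PV = PMT × [(1 − (1+r)^−n)/r] × (1+r) = 8,850 × [1 − (1+r)^−24] / r × (1+r) = CHF 197,897.62

CHF 197,897.62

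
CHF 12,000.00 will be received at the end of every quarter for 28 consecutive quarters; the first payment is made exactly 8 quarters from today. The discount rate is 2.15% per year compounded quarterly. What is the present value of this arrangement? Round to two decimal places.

CHF 299,704.04

Ordinary annuity of 28 payments, first payment at period 8.
Periodic rate r = 0.0215/4 per quarter; n is counted in quarters.
The ordinary-annuity PV formula values the stream one period before the first payment (period 7); discount that back 7 periods:
PV₀ = 12,000 × [1 − (1+r)^−28] / r × (1+r)^−7 = CHF 299,704.04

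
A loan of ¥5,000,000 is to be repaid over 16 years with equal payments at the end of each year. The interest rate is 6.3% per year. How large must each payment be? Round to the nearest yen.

Level ordinary annuity; solve PV = PMT × [(1 − (1+r)^−n)/r] for PMT.
Periodic rate r = 0.063 per year.
With n = 16: PMT = 5,000,000 / ([(1 − (1+r)^−n)/r]) = ¥505,004

¥505,004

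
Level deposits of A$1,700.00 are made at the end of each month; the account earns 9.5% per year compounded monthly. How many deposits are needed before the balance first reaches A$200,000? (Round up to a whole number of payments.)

Periodic rate r = 0.095/12 per month; n is counted in months.
Ordinary annuity FV: 200,000 = 1,700 × [((1+r)^n − 1)/r].
(1+r)^n = 1 + 200,000 × r / 1,700, so n = ln(1 + 200,000·r/1,700) / ln(1+r) = 83.47.
Round up to a whole number of payments: n = 84.

84 payments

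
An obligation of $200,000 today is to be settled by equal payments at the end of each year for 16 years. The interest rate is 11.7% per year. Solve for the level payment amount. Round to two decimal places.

Level ordinary annuity; solve PV = PMT × [(1 − (1+r)^−n)/r] for PMT.
Periodic rate r = 0.117 per year.
With n = 16: PMT = 200,000 / ([(1 − (1+r)^−n)/r]) = $28,202.09

$28,202.09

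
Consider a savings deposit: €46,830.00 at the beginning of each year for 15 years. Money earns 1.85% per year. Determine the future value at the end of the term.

This is an annuity due: 15 deposits of €46,830.00 at the beginning of each year.
Periodic rate r = 0.0185 per year.
FV = PMT × [((1+r)^n − 1)/r] × (1+r) = 46,830 × [(1+r)^15 − 1] / r × (1+r) = €815,952.48

€815,952.48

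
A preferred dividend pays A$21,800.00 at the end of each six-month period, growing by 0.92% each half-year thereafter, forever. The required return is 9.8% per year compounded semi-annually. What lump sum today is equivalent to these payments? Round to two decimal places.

Periodic rate r = 0.098/2 per half-year.
Growing perpetuity (Gordon): PV = PMT₁ / (r − g) = 21,800 / (r − 0.0092) = A$547,738.69.

A$547,738.69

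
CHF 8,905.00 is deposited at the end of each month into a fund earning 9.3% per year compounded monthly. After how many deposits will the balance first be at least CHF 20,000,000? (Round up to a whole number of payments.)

378 payments

Periodic rate r = 0.093/12 per month; n is counted in months.
Ordinary annuity FV: 20,000,000 = 8,905 × [((1+r)^n − 1)/r].
(1+r)^n = 1 + 20,000,000 × r / 8,905, so n = ln(1 + 20,000,000·r/8,905) / ln(1+r) = 377.28.
Round up to a whole number of payments: n = 378.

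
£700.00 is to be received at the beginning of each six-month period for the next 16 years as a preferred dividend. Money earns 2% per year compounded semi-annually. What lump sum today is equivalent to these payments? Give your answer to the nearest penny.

£19,279.60

This is an annuity due: 32 payments of £700.00 at the beginning of each six-month period.
Periodic rate r = 0.02/2 per half-year; n is counted in half-years.
PV = PMT × [(1 − (1+r)^−n)/r] × (1+r) = 700 × [1 − (1+r)^−32] / r × (1+r) = £19,279.60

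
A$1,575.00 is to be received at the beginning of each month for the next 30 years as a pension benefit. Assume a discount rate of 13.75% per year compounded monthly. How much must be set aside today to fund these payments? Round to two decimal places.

This is an annuity due: 360 payments of A$1,575.00 at the beginning of each month.
Periodic rate r = 0.1375/12 per month; n is counted in months.
PV = PMT × [(1 − (1+r)^−n)/r] × (1+r) = 1,575 × [1 − (1+r)^−360] / r × (1+r) = A$136,729.01

A$136,729.01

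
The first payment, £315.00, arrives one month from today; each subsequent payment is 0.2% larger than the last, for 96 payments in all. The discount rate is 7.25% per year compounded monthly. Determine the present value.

Periodic rate r = 0.0725/12 per month; n is counted in months.
Growing ordinary annuity: PV = PMT₁ × [1 − ((1+g)/(1+r))^n] / (r − g) = 315 × [1 − ((1+0.002)/(1+r))^96] / (r − 0.002) = £24,981.75.

£24,981.75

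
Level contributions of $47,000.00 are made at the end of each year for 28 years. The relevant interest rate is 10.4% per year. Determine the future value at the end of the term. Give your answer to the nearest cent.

$6,762,449.61

This is an ordinary annuity: 28 deposits of $47,000.00 at the end of each year.
Periodic rate r = 0.104 per year.
FV = PMT × [((1+r)^n − 1)/r] = 47,000 × [(1+r)^28 − 1] / r = $6,762,449.61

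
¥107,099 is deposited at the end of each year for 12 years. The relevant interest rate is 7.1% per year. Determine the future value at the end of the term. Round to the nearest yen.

This is an ordinary annuity: 12 deposits of ¥107,099 at the end of each year.
Periodic rate r = 0.071 per year.
FV = PMT × [((1+r)^n − 1)/r] = 107,099 × [(1+r)^12 − 1] / r = ¥1,927,149

¥1,927,149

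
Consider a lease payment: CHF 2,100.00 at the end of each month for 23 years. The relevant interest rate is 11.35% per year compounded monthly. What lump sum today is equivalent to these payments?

This is an ordinary annuity: 276 payments of CHF 2,100.00 at the end of each month.
Periodic rate r = 0.1135/12 per month; n is counted in months.
PV = PMT × [(1 − (1+r)^−n)/r] = 2,100 × [1 − (1+r)^−276] / r = CHF 205,506.55

CHF 205,506.55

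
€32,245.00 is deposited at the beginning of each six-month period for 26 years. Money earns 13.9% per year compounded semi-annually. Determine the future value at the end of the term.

This is an annuity due: 52 deposits of €32,245.00 at the beginning of each six-month period.
Periodic rate r = 0.139/2 per half-year; n is counted in half-years.
FV = PMT × [((1+r)^n − 1)/r] × (1+r) = 32,245 × [(1+r)^52 − 1] / r × (1+r) = €15,836,550.96

€15,836,550.96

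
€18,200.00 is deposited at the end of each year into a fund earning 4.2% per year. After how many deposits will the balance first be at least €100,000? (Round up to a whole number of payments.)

6 payments

Periodic rate r = 0.042 per year.
Ordinary annuity FV: 100,000 = 18,200 × [((1+r)^n − 1)/r].
(1+r)^n = 1 + 100,000 × r / 18,200, so n = ln(1 + 100,000·r/18,200) / ln(1+r) = 5.05.
Round up to a whole number of payments: n = 6.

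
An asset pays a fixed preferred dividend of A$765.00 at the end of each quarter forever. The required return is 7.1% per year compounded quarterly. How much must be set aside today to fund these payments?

A$43,098.59

Periodic rate r = 0.071/4 per quarter.
Level perpetuity: PV = PMT / r = 765 / (0.071/4) = A$43,098.59.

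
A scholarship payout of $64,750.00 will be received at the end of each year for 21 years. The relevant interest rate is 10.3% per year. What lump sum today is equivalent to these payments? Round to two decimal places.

$548,414.47

This is an ordinary annuity: 21 payments of $64,750.00 at the end of each year.
Periodic rate r = 0.103 per year.
PV = PMT × [(1 − (1+r)^−n)/r] = 64,750 × [1 − (1+r)^−21] / r = $548,414.47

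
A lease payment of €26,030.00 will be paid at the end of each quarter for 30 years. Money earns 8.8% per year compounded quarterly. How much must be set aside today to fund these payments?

€1,096,296.98

This is an ordinary annuity: 120 payments of €26,030.00 at the end of each quarter.
Periodic rate r = 0.088/4 per quarter; n is counted in quarters.
PV = PMT × [(1 − (1+r)^−n)/r] = 26,030 × [1 − (1+r)^−120] / r = €1,096,296.98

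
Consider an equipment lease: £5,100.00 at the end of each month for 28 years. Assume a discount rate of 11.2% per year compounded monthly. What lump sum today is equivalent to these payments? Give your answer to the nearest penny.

£522,334.93

This is an ordinary annuity: 336 payments of £5,100.00 at the end of each month.
Periodic rate r = 0.112/12 per month; n is counted in months.
PV = PMT × [(1 − (1+r)^−n)/r] = 5,100 × [1 − (1+r)^−336] / r = £522,334.93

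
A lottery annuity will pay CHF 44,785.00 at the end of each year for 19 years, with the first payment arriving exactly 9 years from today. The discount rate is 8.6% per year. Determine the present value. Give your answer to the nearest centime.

CHF 213,016.34

Ordinary annuity of 19 payments, first payment at period 9.
Periodic rate r = 0.086 per year.
The ordinary-annuity PV formula values the stream one period before the first payment (period 8); discount that back 8 periods:
PV₀ = 44,785 × [1 − (1+r)^−19] / r × (1+r)^−8 = CHF 213,016.34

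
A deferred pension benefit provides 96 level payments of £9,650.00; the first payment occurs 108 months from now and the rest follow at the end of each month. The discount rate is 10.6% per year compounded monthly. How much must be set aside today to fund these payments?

Ordinary annuity of 96 payments, first payment at period 108.
Periodic rate r = 0.106/12 per month; n is counted in months.
The ordinary-annuity PV formula values the stream one period before the first payment (period 107); discount that back 107 periods:
PV₀ = 9,650 × [1 − (1+r)^−96] / r × (1+r)^−107 = £243,052.24

£243,052.24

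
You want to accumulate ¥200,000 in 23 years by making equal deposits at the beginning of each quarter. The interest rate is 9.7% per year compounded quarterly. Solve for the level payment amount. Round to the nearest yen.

Level annuity due; solve FV = PMT × [((1+r)^n − 1)/r] × (1+r) for PMT.
Periodic rate r = 0.097/4 per quarter; n is counted in quarters.
With n = 92: PMT = 200,000 / ([((1+r)^n − 1)/r] × (1+r)) = ¥587

¥587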